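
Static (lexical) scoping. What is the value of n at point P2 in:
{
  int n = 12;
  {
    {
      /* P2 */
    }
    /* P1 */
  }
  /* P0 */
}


P2's block does not declare n; resolves to the enclosing declaration at depth 0
n = 12


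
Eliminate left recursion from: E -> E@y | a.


Left-recursive alternatives: E@y; non-recursive: a
Introduce E': E -> aE', E' -> @yE' | ε


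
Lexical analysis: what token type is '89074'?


Pattern: digits only
Type: INTEGER_LITERAL


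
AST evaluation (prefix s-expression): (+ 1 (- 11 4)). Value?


Evaluate inner: (- 11 4) = 7
Evaluate root: (+ 1 7) = 8
Result: 8


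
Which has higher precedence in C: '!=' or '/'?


'/' is multiplicative (level 10); '!=' is equality (level 6)
Higher level binds tighter
'/' has higher precedence than '!='


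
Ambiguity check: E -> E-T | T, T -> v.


precedence layered via separate nonterminal T: deterministic
Unambiguous


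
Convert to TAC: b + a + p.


Break into single-operator statements:
t1 = b + a
t2 = t1 + p


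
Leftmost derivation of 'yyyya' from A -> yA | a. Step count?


Derivation: A => yA => yyA => yyyA => yyyyA => yyyya
Steps: 5


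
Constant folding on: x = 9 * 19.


9 * 19 = 171 at compile time
Optimized: x = 171


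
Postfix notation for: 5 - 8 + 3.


Left to right (same or higher precedence on left)
Postfix: 5 8 - 3 +


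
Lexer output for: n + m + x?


Scan left to right, longest-match per lexeme
Tokens: ID(n), OP(+), ID(m), OP(+), ID(x)


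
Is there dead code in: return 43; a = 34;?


statement follows a return and is unreachable
Dead: 'a = 34'


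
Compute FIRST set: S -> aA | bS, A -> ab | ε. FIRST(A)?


Per alternative of A: FIRST(ab) = {a}; FIRST(ε) = {ε}
FIRST(A) = {a, ε}


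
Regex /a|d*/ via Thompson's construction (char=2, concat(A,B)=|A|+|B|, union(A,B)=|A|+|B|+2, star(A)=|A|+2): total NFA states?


Syntax tree has 2 char leaf(s), 1 union(s), 1 star(s)
chars contribute 2×2 = 4; each union adds +2; each star adds +2
Total: 4 + 2 + 2 = 8 states


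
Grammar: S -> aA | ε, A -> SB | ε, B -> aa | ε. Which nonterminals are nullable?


A nonterminal is nullable iff some alternative derives ε (directly, or every symbol in it is nullable)
Nullable: {A, B, S}


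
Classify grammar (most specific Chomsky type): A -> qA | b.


Right-linear: every RHS is a terminal or a terminal followed by one nonterminal
Classification: Type 3 (Regular)


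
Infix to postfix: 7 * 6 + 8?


Left to right (same or higher precedence on left)
Postfix: 7 6 * 8 +


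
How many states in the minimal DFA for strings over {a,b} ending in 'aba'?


Track the longest suffix of input matching a prefix of 'aba': 4 classes (prefixes of length 0..3)
Minimal DFA: 4 states


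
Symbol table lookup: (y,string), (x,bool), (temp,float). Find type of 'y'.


Lookup 'y' → type string


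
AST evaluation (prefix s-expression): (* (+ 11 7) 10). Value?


Evaluate inner: (+ 11 7) = 18
Evaluate root: (* 18 10) = 180
Result: 180


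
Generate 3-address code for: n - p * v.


Break into single-operator statements:
t1 = p * v
t2 = n - t1


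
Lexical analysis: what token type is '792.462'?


Pattern: digits with a decimal point
Type: FLOAT_LITERAL


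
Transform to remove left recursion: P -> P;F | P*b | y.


Left-recursive alternatives: P;F, P*b; non-recursive: y
Introduce P': P -> yP', P' -> ;FP' | *bP' | ε


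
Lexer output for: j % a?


Scan left to right, longest-match per lexeme
Tokens: ID(j), OP(%), ID(a)


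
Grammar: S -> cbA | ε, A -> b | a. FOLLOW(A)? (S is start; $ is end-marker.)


$ ∈ FOLLOW(S). For each A -> αBβ: add FIRST(β)\{ε} to FOLLOW(B); if β nullable, add FOLLOW(A).
FOLLOW(A) = {$}


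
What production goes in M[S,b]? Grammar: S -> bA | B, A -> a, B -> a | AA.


For [S, b]: 'b' ∈ FIRST(bA)
Entry: S -> bA


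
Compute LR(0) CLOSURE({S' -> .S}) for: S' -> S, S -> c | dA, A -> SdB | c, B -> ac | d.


Start: S' -> .S
For each item with dot before a nonterminal B, add B -> .γ for every B-production
Closure: [S' -> .S, S -> .c, S -> .dA]


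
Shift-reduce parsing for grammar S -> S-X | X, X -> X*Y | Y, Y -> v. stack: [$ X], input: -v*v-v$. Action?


lookahead ∉ {*} so X won't extend; reduce S -> X
Action: reduce (S -> X)


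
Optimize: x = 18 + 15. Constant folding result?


18 + 15 = 33 at compile time
Optimized: x = 33


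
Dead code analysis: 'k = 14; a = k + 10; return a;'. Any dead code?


k is read by a's definition; a is returned
No dead code


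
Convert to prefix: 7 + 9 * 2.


'*' binds tighter: tree is (+ 7 (* 9 2))
Prefix: + 7 * 9 2


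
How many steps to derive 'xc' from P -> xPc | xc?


Derivation: P => xc
Steps: 1


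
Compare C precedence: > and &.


'>' is relational (level 7); '&' is bitwise AND (level 5)
Higher level binds tighter
'>' has higher precedence than '&'


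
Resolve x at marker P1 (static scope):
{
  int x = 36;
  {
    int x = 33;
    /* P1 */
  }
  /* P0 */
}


x declared in the same block as P1
x = 33


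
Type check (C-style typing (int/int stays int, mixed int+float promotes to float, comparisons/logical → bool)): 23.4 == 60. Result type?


Operand types: float == int
Rule: comparison yields bool
Result type: bool


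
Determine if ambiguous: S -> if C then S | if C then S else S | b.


dangling else: 'if C then if C then b else b' parses two ways
Ambiguous


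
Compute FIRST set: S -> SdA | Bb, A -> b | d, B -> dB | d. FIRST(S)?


Per alternative of S: FIRST(SdA) = {d}; FIRST(Bb) = {d}
FIRST(S) = {d}


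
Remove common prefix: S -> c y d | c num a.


Common prefix: 'c'
Factored: S -> c S', S' -> y d | num a


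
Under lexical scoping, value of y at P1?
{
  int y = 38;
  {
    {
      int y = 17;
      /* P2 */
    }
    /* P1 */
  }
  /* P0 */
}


P1's block does not declare y; resolves to the enclosing declaration at depth 0
y = 38


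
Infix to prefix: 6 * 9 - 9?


left-to-right (same/higher precedence on left): tree is (- (* 6 9) 9)
Prefix: - * 6 9 9


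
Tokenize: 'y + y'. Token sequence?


Scan left to right, longest-match per lexeme
Tokens: ID(y), OP(+), ID(y)


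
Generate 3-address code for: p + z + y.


Break into single-operator statements:
t1 = p + z
t2 = t1 + y


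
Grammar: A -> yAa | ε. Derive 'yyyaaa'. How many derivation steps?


Derivation: A => yAa => yyAaa => yyyAaaa => yyyaaa
Steps: 4


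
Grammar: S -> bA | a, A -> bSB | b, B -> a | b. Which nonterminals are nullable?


A nonterminal is nullable iff some alternative derives ε (directly, or every symbol in it is nullable)
Nullable: {}


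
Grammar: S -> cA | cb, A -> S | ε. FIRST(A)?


Per alternative of A: FIRST(S) = {c}; FIRST(ε) = {ε}
FIRST(A) = {c, ε}


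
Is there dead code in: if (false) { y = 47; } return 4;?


condition is constant false, so the whole block is unreachable
Dead: 'if (false) { y = 47; }'


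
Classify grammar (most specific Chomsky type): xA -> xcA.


LHS has context (more than one symbol) and |LHS| ≤ |RHS|
Classification: Type 1 (Context-Sensitive)


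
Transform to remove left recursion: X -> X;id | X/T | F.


Left-recursive alternatives: X;id, X/T; non-recursive: F
Introduce X': X -> FX', X' -> ;idX' | /TX' | ε


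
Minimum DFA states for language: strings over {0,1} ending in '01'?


Track the longest suffix of input matching a prefix of '01': 3 classes (prefixes of length 0..2)
Minimal DFA: 3 states


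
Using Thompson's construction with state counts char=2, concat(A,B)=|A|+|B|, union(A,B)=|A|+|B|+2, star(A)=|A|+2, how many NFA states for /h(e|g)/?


Syntax tree has 3 char leaf(s), 1 union(s), 0 star(s)
chars contribute 3×2 = 6; each union adds +2; each star adds +2
Total: 6 + 2 + 0 = 8 states


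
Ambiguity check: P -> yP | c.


right-linear, alternatives start with distinct terminals 'y' vs 'c': unique leftmost derivation
Unambiguous


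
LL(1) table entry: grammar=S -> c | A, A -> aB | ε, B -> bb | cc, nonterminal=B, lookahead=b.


For [B, b]: 'b' ∈ FIRST(bb)
Entry: B -> bb


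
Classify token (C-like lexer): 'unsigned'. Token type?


Pattern: reserved word
Type: KEYWORD


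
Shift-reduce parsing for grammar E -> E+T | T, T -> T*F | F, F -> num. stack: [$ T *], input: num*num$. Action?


no handle; shift 'num'
Action: shift


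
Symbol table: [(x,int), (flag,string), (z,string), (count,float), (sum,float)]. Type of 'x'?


Lookup 'x' → type int


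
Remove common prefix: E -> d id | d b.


Common prefix: 'd'
Factored: E -> d E', E' -> id | b


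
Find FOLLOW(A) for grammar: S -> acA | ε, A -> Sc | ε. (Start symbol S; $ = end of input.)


$ ∈ FOLLOW(S). For each A -> αBβ: add FIRST(β)\{ε} to FOLLOW(B); if β nullable, add FOLLOW(A).
FOLLOW(A) = {$, c}


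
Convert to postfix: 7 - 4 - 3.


Left to right (same or higher precedence on left)
Postfix: 7 4 - 3 -


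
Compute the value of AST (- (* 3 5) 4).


Evaluate inner: (* 3 5) = 15
Evaluate root: (- 15 4) = 11
Result: 11


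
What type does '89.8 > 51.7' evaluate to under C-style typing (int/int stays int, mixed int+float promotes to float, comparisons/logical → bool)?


Operand types: float > float
Rule: comparison yields bool
Result type: bool


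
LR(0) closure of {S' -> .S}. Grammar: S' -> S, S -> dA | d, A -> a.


Start: S' -> .S
For each item with dot before a nonterminal B, add B -> .γ for every B-production
Closure: [S' -> .S, S -> .dA, S -> .d]


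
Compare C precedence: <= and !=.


'<=' is relational (level 7); '!=' is equality (level 6)
Higher level binds tighter
'<=' has higher precedence than '!='


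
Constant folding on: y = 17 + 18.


17 + 18 = 35 at compile time
Optimized: y = 35


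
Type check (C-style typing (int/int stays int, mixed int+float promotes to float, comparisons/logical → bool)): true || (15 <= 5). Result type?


Operand types: bool || bool
Rule: logical operators take bool operands and yield bool
Result type: bool


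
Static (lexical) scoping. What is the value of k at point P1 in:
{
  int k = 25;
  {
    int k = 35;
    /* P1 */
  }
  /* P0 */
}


k declared in the same block as P1
k = 35


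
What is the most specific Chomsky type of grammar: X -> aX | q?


Right-linear: every RHS is a terminal or a terminal followed by one nonterminal
Classification: Type 3 (Regular)


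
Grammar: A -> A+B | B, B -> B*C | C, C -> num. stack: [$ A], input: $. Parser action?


start symbol A on stack, input exhausted
Action: accept


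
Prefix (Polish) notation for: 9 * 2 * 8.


left-to-right (same/higher precedence on left): tree is (* (* 9 2) 8)
Prefix: * * 9 2 8


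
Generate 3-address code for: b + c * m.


Break into single-operator statements:
t1 = c * m
t2 = b + t1


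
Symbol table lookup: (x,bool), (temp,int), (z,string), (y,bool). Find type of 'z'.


Lookup 'z' → type string


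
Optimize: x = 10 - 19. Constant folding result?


10 - 19 = -9 at compile time
Optimized: x = -9


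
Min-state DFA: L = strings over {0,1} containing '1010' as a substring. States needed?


KMP-style automaton: 4 progress states + 1 absorbing accept = 5
Minimal DFA: 5 states


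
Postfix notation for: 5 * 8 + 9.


Left to right (same or higher precedence on left)
Postfix: 5 8 * 9 +


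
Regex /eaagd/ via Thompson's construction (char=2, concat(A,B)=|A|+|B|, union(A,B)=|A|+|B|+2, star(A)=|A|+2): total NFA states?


Syntax tree has 5 char leaf(s), 0 union(s), 0 star(s)
chars contribute 5×2 = 10; each union adds +2; each star adds +2
Total: 10 + 0 + 0 = 10 states


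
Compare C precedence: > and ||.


'>' is relational (level 7); '||' is logical OR (level 1)
Higher level binds tighter
'>' has higher precedence than '||'


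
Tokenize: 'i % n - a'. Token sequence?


Scan left to right, longest-match per lexeme
Tokens: ID(i), OP(%), ID(n), OP(-), ID(a)


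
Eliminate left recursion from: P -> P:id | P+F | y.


Left-recursive alternatives: P:id, P+F; non-recursive: y
Introduce P': P -> yP', P' -> :idP' | +FP' | ε


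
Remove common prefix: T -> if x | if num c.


Common prefix: 'if'
Factored: T -> if T', T' -> x | num c


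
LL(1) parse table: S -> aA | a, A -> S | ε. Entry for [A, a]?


For [A, a]: 'a' ∈ FIRST(S)
Entry: A -> S


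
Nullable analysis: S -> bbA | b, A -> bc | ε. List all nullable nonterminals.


A nonterminal is nullable iff some alternative derives ε (directly, or every symbol in it is nullable)
Nullable: {A}


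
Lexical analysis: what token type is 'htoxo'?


Pattern: letter/underscore followed by alphanumerics, not a keyword
Type: IDENTIFIER


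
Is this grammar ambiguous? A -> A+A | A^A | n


'n+n^n' has two parse trees (no precedence encoded between + and ^)
Ambiguous


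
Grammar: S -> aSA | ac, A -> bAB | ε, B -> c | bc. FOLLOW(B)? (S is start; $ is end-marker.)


$ ∈ FOLLOW(S). For each A -> αBβ: add FIRST(β)\{ε} to FOLLOW(B); if β nullable, add FOLLOW(A).
FOLLOW(B) = {$, b, c}


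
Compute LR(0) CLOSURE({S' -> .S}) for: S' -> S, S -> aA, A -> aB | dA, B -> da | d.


Start: S' -> .S
For each item with dot before a nonterminal B, add B -> .γ for every B-production
Closure: [S' -> .S, S -> .aA]


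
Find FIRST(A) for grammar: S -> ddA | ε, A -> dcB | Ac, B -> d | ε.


Per alternative of A: FIRST(dcB) = {d}; FIRST(Ac) = {d}
FIRST(A) = {d}


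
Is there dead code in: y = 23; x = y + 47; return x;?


y is read by x's definition; x is returned
No dead code


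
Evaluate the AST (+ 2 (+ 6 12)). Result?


Evaluate inner: (+ 6 12) = 18
Evaluate root: (+ 2 18) = 20
Result: 20


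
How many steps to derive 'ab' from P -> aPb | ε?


Derivation: P => aPb => ab
Steps: 2


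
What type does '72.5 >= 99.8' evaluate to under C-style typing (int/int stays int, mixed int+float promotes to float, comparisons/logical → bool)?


Operand types: float >= float
Rule: comparison yields bool
Result type: bool


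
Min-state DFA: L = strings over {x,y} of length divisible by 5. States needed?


Track length mod 5: states 0..4, accept at 0
Minimal DFA: 5 states


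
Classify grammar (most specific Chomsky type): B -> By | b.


Left-linear: every RHS is a terminal or one nonterminal followed by a terminal
Classification: Type 3 (Regular)


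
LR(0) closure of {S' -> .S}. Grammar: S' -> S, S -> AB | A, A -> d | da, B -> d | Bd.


Start: S' -> .S
For each item with dot before a nonterminal B, add B -> .γ for every B-production
Closure: [S' -> .S, S -> .AB, S -> .A, A -> .d, A -> .da]


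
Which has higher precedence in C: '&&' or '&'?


'&' is bitwise AND (level 5); '&&' is logical AND (level 2)
Higher level binds tighter
'&' has higher precedence than '&&'


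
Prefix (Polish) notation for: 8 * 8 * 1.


left-to-right (same/higher precedence on left): tree is (* (* 8 8) 1)
Prefix: * * 8 8 1


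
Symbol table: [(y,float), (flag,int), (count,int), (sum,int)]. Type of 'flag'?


Lookup 'flag' → type int


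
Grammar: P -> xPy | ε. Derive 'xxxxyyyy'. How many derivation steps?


Derivation: P => xPy => xxPyy => xxxPyyy => xxxxPyyyy => xxxxyyyy
Steps: 5


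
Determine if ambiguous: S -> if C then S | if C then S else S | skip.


dangling else: 'if C then if C then skip else skip' parses two ways
Ambiguous


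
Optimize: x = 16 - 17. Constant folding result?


16 - 17 = -1 at compile time
Optimized: x = -1


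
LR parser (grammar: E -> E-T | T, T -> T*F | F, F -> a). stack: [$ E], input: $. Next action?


start symbol E on stack, input exhausted
Action: accept


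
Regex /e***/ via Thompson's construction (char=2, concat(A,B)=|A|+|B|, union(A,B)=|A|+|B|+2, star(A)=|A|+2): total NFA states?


Syntax tree has 1 char leaf(s), 0 union(s), 3 star(s)
chars contribute 1×2 = 2; each union adds +2; each star adds +2
Total: 2 + 0 + 6 = 8 states


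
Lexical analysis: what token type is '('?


Pattern: delimiter/punctuation
Type: PUNCTUATION


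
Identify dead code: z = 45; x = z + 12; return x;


z is read by x's definition; x is returned
No dead code


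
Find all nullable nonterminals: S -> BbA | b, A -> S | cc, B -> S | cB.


A nonterminal is nullable iff some alternative derives ε (directly, or every symbol in it is nullable)
Nullable: {}


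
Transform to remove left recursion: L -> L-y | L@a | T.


Left-recursive alternatives: L-y, L@a; non-recursive: T
Introduce L': L -> TL', L' -> -yL' | @aL' | ε


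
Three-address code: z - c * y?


Break into single-operator statements:
t1 = c * y
t2 = z - t1


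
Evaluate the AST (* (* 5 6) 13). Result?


Evaluate inner: (* 5 6) = 30
Evaluate root: (* 30 13) = 390
Result: 390


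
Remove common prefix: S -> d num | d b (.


Common prefix: 'd'
Factored: S -> d S', S' -> num | b (


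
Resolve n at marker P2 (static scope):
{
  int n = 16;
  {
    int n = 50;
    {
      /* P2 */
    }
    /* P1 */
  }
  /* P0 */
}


P2's block does not declare n; resolves to the enclosing declaration at depth 1
n = 50


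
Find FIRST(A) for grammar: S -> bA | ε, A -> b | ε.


Per alternative of A: FIRST(b) = {b}; FIRST(ε) = {ε}
FIRST(A) = {b, ε}


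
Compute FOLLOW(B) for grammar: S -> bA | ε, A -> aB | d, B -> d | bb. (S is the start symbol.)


$ ∈ FOLLOW(S). For each A -> αBβ: add FIRST(β)\{ε} to FOLLOW(B); if β nullable, add FOLLOW(A).
FOLLOW(B) = {$}


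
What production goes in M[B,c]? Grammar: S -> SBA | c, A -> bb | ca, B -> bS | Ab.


For [B, c]: 'c' ∈ FIRST(Ab)
Entry: B -> Ab


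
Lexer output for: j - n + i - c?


Scan left to right, longest-match per lexeme
Tokens: ID(j), OP(-), ID(n), OP(+), ID(i), OP(-), ID(c)


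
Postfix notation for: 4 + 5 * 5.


* has higher precedence, evaluate 5*5 first
Postfix: 4 5 5 * +


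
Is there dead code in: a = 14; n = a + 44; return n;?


a is read by n's definition; n is returned
No dead code


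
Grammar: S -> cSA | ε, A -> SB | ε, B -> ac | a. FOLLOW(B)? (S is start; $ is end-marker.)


$ ∈ FOLLOW(S). For each A -> αBβ: add FIRST(β)\{ε} to FOLLOW(B); if β nullable, add FOLLOW(A).
FOLLOW(B) = {$, a, c}


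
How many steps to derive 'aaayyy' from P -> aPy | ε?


Derivation: P => aPy => aaPyy => aaaPyyy => aaayyy
Steps: 4


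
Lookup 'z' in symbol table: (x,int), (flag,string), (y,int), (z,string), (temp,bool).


Lookup 'z' → type string


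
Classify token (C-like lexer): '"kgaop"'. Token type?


Pattern: double-quoted sequence
Type: STRING_LITERAL


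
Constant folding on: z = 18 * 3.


18 * 3 = 54 at compile time
Optimized: z = 54


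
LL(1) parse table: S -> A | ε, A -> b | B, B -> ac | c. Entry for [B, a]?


For [B, a]: 'a' ∈ FIRST(ac)
Entry: B -> ac


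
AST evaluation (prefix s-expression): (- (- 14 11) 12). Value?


Evaluate inner: (- 14 11) = 3
Evaluate root: (- 3 12) = -9
Result: -9


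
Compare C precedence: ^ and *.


'*' is multiplicative (level 10); '^' is bitwise XOR (level 4)
Higher level binds tighter
'*' has higher precedence than '^'


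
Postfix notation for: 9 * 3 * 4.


Left to right (same or higher precedence on left)
Postfix: 9 3 * 4 *


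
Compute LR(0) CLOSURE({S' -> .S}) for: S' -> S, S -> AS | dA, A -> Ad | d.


Start: S' -> .S
For each item with dot before a nonterminal B, add B -> .γ for every B-production
Closure: [S' -> .S, S -> .AS, S -> .dA, A -> .Ad, A -> .d]


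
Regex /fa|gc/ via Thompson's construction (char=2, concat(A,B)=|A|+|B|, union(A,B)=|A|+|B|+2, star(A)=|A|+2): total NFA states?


Syntax tree has 4 char leaf(s), 1 union(s), 0 star(s)
chars contribute 4×2 = 8; each union adds +2; each star adds +2
Total: 8 + 2 + 0 = 10 states


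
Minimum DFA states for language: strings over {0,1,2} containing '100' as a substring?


KMP-style automaton: 3 progress states + 1 absorbing accept = 4
Minimal DFA: 4 states


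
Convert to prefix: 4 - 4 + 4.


left-to-right (same/higher precedence on left): tree is (+ (- 4 4) 4)
Prefix: + - 4 4 4


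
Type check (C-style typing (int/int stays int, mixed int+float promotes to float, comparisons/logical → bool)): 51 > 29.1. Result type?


Operand types: int > float
Rule: comparison yields bool
Result type: bool


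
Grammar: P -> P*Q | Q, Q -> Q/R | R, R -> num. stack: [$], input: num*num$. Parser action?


no handle on stack; shift 'num'
Action: shift


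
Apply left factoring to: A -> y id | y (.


Common prefix: 'y'
Factored: A -> y A', A' -> id | (


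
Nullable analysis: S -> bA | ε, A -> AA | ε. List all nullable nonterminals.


A nonterminal is nullable iff some alternative derives ε (directly, or every symbol in it is nullable)
Nullable: {A, S}


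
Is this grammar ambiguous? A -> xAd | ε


balanced x^n…d^n: each string has a unique parse
Unambiguous


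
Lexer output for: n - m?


Scan left to right, longest-match per lexeme
Tokens: ID(n), OP(-), ID(m)


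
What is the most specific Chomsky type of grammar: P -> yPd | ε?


Single nonterminal LHS, but y^n d^n is not regular
Classification: Type 2 (Context-Free)


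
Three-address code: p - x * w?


Break into single-operator statements:
t1 = x * w
t2 = p - t1


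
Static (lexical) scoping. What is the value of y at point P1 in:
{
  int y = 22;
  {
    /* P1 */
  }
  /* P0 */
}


P1's block does not declare y; resolves to the enclosing declaration at depth 0
y = 22


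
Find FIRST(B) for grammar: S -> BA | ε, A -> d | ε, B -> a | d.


Per alternative of B: FIRST(a) = {a}; FIRST(d) = {d}
FIRST(B) = {a, d}


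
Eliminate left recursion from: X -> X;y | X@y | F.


Left-recursive alternatives: X;y, X@y; non-recursive: F
Introduce X': X -> FX', X' -> ;yX' | @yX' | ε


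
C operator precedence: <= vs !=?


'<=' is relational (level 7); '!=' is equality (level 6)
Higher level binds tighter
'<=' has higher precedence than '!='


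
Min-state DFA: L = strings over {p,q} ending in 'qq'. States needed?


Track the longest suffix of input matching a prefix of 'qq': 3 classes (prefixes of length 0..2)
Minimal DFA: 3 states


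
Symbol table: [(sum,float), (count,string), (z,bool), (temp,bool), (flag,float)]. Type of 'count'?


Lookup 'count' → type string


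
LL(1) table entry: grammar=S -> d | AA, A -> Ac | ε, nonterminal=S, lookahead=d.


For [S, d]: 'd' ∈ FIRST(d)
Entry: S -> d


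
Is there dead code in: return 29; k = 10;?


statement follows a return and is unreachable
Dead: 'k = 10'


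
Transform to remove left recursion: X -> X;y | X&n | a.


Left-recursive alternatives: X;y, X&n; non-recursive: a
Introduce X': X -> aX', X' -> ;yX' | &nX' | ε


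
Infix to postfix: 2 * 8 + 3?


Left to right (same or higher precedence on left)
Postfix: 2 8 * 3 +


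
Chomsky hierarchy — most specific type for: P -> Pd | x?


Left-linear: every RHS is a terminal or one nonterminal followed by a terminal
Classification: Type 3 (Regular)


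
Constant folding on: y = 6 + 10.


6 + 10 = 16 at compile time
Optimized: y = 16


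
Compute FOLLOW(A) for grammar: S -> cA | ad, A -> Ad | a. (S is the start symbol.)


$ ∈ FOLLOW(S). For each A -> αBβ: add FIRST(β)\{ε} to FOLLOW(B); if β nullable, add FOLLOW(A).
FOLLOW(A) = {$, d}


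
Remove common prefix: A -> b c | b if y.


Common prefix: 'b'
Factored: A -> b A', A' -> c | if y


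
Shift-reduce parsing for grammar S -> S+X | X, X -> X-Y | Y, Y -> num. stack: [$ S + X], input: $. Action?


handle 'S+X' on top; lookahead ∈ FOLLOW(S) = {+, $}
Action: reduce (S -> S+X)


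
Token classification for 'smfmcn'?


Pattern: letter/underscore followed by alphanumerics, not a keyword
Type: IDENTIFIER


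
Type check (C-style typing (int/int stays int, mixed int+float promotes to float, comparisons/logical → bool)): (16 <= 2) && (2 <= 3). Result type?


Operand types: bool && bool
Rule: logical operators take bool operands and yield bool
Result type: bool


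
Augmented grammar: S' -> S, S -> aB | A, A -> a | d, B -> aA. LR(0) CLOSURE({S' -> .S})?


Start: S' -> .S
For each item with dot before a nonterminal B, add B -> .γ for every B-production
Closure: [S' -> .S, S -> .aB, S -> .A, A -> .a, A -> .d]


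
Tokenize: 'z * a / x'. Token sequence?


Scan left to right, longest-match per lexeme
Tokens: ID(z), OP(*), ID(a), OP(/), ID(x)


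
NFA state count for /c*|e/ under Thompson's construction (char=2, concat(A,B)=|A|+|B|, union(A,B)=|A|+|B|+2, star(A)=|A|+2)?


Syntax tree has 2 char leaf(s), 1 union(s), 1 star(s)
chars contribute 2×2 = 4; each union adds +2; each star adds +2
Total: 4 + 2 + 2 = 8 states


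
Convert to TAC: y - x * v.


Break into single-operator statements:
t1 = x * v
t2 = y - t1


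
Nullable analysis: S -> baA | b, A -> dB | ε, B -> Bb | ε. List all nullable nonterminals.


A nonterminal is nullable iff some alternative derives ε (directly, or every symbol in it is nullable)
Nullable: {A, B}


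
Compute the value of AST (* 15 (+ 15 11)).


Evaluate inner: (+ 15 11) = 26
Evaluate root: (* 15 26) = 390
Result: 390


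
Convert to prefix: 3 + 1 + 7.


left-to-right (same/higher precedence on left): tree is (+ (+ 3 1) 7)
Prefix: + + 3 1 7


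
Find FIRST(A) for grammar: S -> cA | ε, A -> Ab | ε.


Per alternative of A: FIRST(Ab) = {b}; FIRST(ε) = {ε}
FIRST(A) = {b, ε}


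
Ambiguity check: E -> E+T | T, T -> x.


precedence layered via separate nonterminal T: deterministic
Unambiguous


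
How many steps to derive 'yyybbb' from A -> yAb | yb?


Derivation: A => yAb => yyAbb => yyybbb
Steps: 3


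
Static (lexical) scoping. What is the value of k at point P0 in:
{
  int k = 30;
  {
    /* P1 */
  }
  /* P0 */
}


k declared in the same block as P0
k = 30


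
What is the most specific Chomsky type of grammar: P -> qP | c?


Right-linear: every RHS is a terminal or a terminal followed by one nonterminal
Classification: Type 3 (Regular)


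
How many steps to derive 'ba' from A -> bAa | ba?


Derivation: A => ba
Steps: 1


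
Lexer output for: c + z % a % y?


Scan left to right, longest-match per lexeme
Tokens: ID(c), OP(+), ID(z), OP(%), ID(a), OP(%), ID(y)


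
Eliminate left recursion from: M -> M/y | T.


Left-recursive alternatives: M/y; non-recursive: T
Introduce M': M -> TM', M' -> /yM' | ε


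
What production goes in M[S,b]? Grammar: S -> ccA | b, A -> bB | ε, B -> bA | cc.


For [S, b]: 'b' ∈ FIRST(b)
Entry: S -> b


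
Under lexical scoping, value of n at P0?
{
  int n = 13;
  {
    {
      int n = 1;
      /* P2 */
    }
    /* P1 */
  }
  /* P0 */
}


n declared in the same block as P0
n = 13


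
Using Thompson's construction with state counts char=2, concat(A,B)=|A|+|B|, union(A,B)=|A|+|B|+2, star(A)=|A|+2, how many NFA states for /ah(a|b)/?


Syntax tree has 4 char leaf(s), 1 union(s), 0 star(s)
chars contribute 4×2 = 8; each union adds +2; each star adds +2
Total: 8 + 2 + 0 = 10 states


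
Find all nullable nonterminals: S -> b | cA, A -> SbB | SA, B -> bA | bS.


A nonterminal is nullable iff some alternative derives ε (directly, or every symbol in it is nullable)
Nullable: {}


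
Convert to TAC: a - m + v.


Break into single-operator statements:
t1 = a - m
t2 = t1 + v


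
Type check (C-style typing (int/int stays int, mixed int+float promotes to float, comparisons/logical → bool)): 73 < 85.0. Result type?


Operand types: int < float
Rule: comparison yields bool
Result type: bool


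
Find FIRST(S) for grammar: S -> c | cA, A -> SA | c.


Per alternative of S: FIRST(c) = {c}; FIRST(cA) = {c}
FIRST(S) = {c}


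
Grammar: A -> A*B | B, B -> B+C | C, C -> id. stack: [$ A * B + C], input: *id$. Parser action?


handle 'B+C' on top
Action: reduce (B -> B+C)


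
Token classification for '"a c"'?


Pattern: double-quoted sequence
Type: STRING_LITERAL


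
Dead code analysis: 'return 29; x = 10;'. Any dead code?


statement follows a return and is unreachable
Dead: 'x = 10'


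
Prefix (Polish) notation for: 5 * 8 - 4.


left-to-right (same/higher precedence on left): tree is (- (* 5 8) 4)
Prefix: - * 5 8 4


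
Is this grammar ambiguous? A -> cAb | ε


balanced c^n…b^n: each string has a unique parse
Unambiguous


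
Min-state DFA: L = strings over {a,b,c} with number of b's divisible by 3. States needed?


Track (count of b) mod 3: states 0..2, accept at 0
Minimal DFA: 3 states


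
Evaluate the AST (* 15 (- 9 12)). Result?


Evaluate inner: (- 9 12) = -3
Evaluate root: (* 15 -3) = -45
Result: -45


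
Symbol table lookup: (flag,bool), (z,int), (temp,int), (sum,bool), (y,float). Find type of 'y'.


Lookup 'y' → type float


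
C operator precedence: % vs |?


'%' is multiplicative (level 10); '|' is bitwise OR (level 3)
Higher level binds tighter
'%' has higher precedence than '|'


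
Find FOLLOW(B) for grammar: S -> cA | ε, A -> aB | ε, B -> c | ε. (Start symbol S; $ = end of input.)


$ ∈ FOLLOW(S). For each A -> αBβ: add FIRST(β)\{ε} to FOLLOW(B); if β nullable, add FOLLOW(A).
FOLLOW(B) = {$}


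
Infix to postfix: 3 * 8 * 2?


Left to right (same or higher precedence on left)
Postfix: 3 8 * 2 *


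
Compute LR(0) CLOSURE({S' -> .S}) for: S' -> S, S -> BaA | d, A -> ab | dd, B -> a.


Start: S' -> .S
For each item with dot before a nonterminal B, add B -> .γ for every B-production
Closure: [S' -> .S, S -> .BaA, S -> .d, B -> .a]


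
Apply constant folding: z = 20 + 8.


20 + 8 = 28 at compile time
Optimized: z = 28


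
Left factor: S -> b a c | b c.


Common prefix: 'b'
Factored: S -> b S', S' -> a c | c


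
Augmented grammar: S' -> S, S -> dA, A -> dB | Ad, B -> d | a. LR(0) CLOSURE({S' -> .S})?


Start: S' -> .S
For each item with dot before a nonterminal B, add B -> .γ for every B-production
Closure: [S' -> .S, S -> .dA]


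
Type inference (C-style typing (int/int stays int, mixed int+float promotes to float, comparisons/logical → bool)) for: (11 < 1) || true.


Operand types: bool || bool
Rule: logical operators take bool operands and yield bool
Result type: bool


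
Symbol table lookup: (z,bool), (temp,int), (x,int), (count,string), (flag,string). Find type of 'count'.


Lookup 'count' → type string


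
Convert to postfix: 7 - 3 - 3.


Left to right (same or higher precedence on left)
Postfix: 7 3 - 3 -


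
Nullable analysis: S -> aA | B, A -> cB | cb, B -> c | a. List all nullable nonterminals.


A nonterminal is nullable iff some alternative derives ε (directly, or every symbol in it is nullable)
Nullable: {}


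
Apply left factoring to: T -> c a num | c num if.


Common prefix: 'c'
Factored: T -> c T', T' -> a num | num if


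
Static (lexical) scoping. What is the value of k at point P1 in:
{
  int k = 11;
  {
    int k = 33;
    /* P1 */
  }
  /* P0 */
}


k declared in the same block as P1
k = 33


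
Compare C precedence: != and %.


'%' is multiplicative (level 10); '!=' is equality (level 6)
Higher level binds tighter
'%' has higher precedence than '!='


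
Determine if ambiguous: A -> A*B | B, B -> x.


precedence layered via separate nonterminal B: deterministic
Unambiguous


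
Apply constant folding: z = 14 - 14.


14 - 14 = 0 at compile time
Optimized: z = 0


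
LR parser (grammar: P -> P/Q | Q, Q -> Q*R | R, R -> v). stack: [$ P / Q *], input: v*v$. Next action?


no handle; shift 'v'
Action: shift


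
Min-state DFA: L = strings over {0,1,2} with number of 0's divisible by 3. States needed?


Track (count of 0) mod 3: states 0..2, accept at 0
Minimal DFA: 3 states


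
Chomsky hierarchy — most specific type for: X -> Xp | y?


Left-linear: every RHS is a terminal or one nonterminal followed by a terminal
Classification: Type 3 (Regular)


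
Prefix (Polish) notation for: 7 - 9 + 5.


left-to-right (same/higher precedence on left): tree is (+ (- 7 9) 5)
Prefix: + - 7 9 5


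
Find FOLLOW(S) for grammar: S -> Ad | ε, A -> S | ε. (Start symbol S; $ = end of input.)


$ ∈ FOLLOW(S). For each A -> αBβ: add FIRST(β)\{ε} to FOLLOW(B); if β nullable, add FOLLOW(A).
FOLLOW(S) = {$, d}


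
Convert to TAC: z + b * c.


Break into single-operator statements:
t1 = b * c
t2 = z + t1


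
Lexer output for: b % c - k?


Scan left to right, longest-match per lexeme
Tokens: ID(b), OP(%), ID(c), OP(-), ID(k)


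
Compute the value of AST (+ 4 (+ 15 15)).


Evaluate inner: (+ 15 15) = 30
Evaluate root: (+ 4 30) = 34
Result: 34


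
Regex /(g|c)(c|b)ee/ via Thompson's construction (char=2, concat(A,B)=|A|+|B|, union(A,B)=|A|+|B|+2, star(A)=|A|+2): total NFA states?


Syntax tree has 6 char leaf(s), 2 union(s), 0 star(s)
chars contribute 6×2 = 12; each union adds +2; each star adds +2
Total: 12 + 4 + 0 = 16 states


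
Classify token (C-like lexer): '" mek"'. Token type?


Pattern: double-quoted sequence
Type: STRING_LITERAL


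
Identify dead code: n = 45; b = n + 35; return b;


n is read by b's definition; b is returned
No dead code


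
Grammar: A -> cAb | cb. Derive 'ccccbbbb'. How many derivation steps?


Derivation: A => cAb => ccAbb => cccAbbb => ccccbbbb
Steps: 4


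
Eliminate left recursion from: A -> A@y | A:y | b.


Left-recursive alternatives: A@y, A:y; non-recursive: b
Introduce A': A -> bA', A' -> @yA' | :yA' | ε


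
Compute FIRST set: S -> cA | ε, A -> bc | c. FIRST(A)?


Per alternative of A: FIRST(bc) = {b}; FIRST(c) = {c}
FIRST(A) = {b, c}


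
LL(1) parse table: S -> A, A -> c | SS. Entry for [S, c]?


For [S, c]: 'c' ∈ FIRST(A)
Entry: S -> A


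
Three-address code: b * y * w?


Break into single-operator statements:
t1 = b * y
t2 = t1 * w


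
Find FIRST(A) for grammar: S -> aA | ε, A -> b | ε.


Per alternative of A: FIRST(b) = {b}; FIRST(ε) = {ε}
FIRST(A) = {b, ε}


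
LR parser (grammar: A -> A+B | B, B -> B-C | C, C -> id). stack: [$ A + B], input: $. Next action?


handle 'A+B' on top; lookahead ∈ FOLLOW(A) = {+, $}
Action: reduce (A -> A+B)


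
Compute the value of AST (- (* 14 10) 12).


Evaluate inner: (* 14 10) = 140
Evaluate root: (- 140 12) = 128
Result: 128


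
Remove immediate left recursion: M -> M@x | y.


Left-recursive alternatives: M@x; non-recursive: y
Introduce M': M -> yM', M' -> @xM' | ε


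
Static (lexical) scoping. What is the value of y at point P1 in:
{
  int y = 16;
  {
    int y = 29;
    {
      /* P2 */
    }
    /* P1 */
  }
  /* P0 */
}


y declared in the same block as P1
y = 29


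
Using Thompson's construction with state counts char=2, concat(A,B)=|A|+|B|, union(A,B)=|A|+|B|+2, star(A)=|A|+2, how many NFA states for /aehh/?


Syntax tree has 4 char leaf(s), 0 union(s), 0 star(s)
chars contribute 4×2 = 8; each union adds +2; each star adds +2
Total: 8 + 0 + 0 = 8 states


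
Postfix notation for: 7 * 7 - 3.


Left to right (same or higher precedence on left)
Postfix: 7 7 * 3 -


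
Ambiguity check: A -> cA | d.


right-linear, alternatives start with distinct terminals 'c' vs 'd': unique leftmost derivation
Unambiguous


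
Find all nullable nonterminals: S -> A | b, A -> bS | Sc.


A nonterminal is nullable iff some alternative derives ε (directly, or every symbol in it is nullable)
Nullable: {}


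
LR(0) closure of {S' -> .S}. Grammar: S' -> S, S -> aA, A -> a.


Start: S' -> .S
For each item with dot before a nonterminal B, add B -> .γ for every B-production
Closure: [S' -> .S, S -> .aA]


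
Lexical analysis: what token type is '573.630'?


Pattern: digits with a decimal point
Type: FLOAT_LITERAL


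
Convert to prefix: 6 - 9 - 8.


left-to-right (same/higher precedence on left): tree is (- (- 6 9) 8)
Prefix: - - 6 9 8


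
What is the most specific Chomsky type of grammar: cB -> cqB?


LHS has context (more than one symbol) and |LHS| ≤ |RHS|
Classification: Type 1 (Context-Sensitive)


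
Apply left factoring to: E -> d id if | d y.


Common prefix: 'd'
Factored: E -> d E', E' -> id if | y


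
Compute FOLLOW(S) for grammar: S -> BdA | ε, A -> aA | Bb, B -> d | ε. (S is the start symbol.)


$ ∈ FOLLOW(S). For each A -> αBβ: add FIRST(β)\{ε} to FOLLOW(B); if β nullable, add FOLLOW(A).
FOLLOW(S) = {$}


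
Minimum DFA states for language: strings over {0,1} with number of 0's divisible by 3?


Track (count of 0) mod 3: states 0..2, accept at 0
Minimal DFA: 3 states


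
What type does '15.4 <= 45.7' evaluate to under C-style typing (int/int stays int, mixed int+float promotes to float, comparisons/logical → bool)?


Operand types: float <= float
Rule: comparison yields bool
Result type: bool


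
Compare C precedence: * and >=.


'*' is multiplicative (level 10); '>=' is relational (level 7)
Higher level binds tighter
'*' has higher precedence than '>='


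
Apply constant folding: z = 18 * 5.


18 * 5 = 90 at compile time
Optimized: z = 90


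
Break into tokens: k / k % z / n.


Scan left to right, longest-match per lexeme
Tokens: ID(k), OP(/), ID(k), OP(%), ID(z), OP(/), ID(n)


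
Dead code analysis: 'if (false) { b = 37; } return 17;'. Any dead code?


condition is constant false, so the whole block is unreachable
Dead: 'if (false) { b = 37; }'


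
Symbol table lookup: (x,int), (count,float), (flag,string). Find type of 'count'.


Lookup 'count' → type float


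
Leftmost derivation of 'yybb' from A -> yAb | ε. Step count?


Derivation: A => yAb => yyAbb => yybb
Steps: 3


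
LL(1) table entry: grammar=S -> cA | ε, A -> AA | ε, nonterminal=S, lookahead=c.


For [S, c]: 'c' ∈ FIRST(cA)
Entry: S -> cA


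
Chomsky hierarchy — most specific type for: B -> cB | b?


Right-linear: every RHS is a terminal or a terminal followed by one nonterminal
Classification: Type 3 (Regular)


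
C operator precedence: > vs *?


'*' is multiplicative (level 10); '>' is relational (level 7)
Higher level binds tighter
'*' has higher precedence than '>'


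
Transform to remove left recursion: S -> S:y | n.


Left-recursive alternatives: S:y; non-recursive: n
Introduce S': S -> nS', S' -> :yS' | ε


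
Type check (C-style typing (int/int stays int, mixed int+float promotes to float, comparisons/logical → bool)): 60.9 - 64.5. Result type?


Operand types: float - float
Rule: mixed int/float promotes to float; int/int stays int
Result type: float


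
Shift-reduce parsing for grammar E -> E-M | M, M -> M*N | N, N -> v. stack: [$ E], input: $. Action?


start symbol E on stack, input exhausted
Action: accept


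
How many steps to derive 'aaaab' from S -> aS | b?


Derivation: S => aS => aaS => aaaS => aaaaS => aaaab
Steps: 5


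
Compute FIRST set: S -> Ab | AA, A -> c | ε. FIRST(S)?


Per alternative of S: FIRST(Ab) = {b, c}; FIRST(AA) = {c, ε}
FIRST(S) = {b, c, ε}


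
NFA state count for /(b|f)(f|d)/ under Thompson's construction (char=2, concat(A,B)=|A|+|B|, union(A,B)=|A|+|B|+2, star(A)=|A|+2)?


Syntax tree has 4 char leaf(s), 2 union(s), 0 star(s)
chars contribute 4×2 = 8; each union adds +2; each star adds +2
Total: 8 + 4 + 0 = 12 states
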